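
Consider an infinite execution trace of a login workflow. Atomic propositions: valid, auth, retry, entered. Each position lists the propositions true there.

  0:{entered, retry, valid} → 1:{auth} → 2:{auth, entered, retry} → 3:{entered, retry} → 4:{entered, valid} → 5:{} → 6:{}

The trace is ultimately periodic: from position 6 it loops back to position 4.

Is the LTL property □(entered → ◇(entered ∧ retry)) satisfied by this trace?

Does not hold

entered → ◇(entered ∧ retry) must hold at every position from 0 onward. It fails at position 4, so □(entered → ◇(entered ∧ retry)) is false.
Positions where entered holds: 0, 2, 3, 4.
Check ◇(entered ∧ retry) at each: 0→ok, 2→ok, 3→ok, 4→fails.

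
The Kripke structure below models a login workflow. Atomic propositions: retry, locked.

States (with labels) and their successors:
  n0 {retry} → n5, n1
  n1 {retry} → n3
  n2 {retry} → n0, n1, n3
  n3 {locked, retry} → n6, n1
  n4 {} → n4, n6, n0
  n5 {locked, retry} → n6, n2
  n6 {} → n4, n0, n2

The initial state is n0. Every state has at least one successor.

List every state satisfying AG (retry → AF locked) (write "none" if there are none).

{n0, n1, n2, n3, n4, n5, n6}

States satisfying retry → AF locked: {n0, n1, n2, n3, n4, n5, n6}.
States satisfying AG (retry → AF locked): {n0, n1, n2, n3, n4, n5, n6}.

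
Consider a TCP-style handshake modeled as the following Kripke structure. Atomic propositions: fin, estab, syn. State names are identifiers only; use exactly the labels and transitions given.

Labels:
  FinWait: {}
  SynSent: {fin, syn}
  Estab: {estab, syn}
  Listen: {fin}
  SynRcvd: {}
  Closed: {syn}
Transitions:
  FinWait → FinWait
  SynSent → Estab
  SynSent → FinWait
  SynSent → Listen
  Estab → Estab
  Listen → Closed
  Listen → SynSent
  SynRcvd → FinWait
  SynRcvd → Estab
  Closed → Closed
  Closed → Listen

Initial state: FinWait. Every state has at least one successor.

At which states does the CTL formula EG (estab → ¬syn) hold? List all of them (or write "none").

{FinWait, SynSent, Listen, SynRcvd, Closed}

States satisfying estab → ¬syn: {FinWait, SynSent, Listen, SynRcvd, Closed}.
States satisfying EG (estab → ¬syn): {FinWait, SynSent, Listen, SynRcvd, Closed}.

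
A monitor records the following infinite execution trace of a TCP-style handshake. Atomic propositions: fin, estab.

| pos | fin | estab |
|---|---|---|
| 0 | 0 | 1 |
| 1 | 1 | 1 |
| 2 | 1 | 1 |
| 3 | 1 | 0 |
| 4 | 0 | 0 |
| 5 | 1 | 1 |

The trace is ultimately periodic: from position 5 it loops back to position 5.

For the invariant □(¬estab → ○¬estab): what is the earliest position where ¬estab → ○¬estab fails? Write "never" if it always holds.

4

Check ¬estab → ○¬estab at each position in order: 0 ✓, 1 ✓, 2 ✓, 3 ✓.
At position 4 the labels are {} and the next position 5 has {estab, fin}, so ¬estab → ○¬estab is false there. This is the first violation.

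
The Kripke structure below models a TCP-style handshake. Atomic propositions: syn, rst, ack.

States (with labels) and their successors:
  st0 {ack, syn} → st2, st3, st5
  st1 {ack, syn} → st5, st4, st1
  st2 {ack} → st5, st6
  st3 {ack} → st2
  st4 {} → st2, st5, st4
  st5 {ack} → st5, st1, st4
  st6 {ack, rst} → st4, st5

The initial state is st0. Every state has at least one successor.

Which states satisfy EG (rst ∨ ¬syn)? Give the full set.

{st2, st3, st4, st5, st6}

States satisfying rst ∨ ¬syn: {st2, st3, st4, st5, st6}.
States satisfying EG (rst ∨ ¬syn): {st2, st3, st4, st5, st6}.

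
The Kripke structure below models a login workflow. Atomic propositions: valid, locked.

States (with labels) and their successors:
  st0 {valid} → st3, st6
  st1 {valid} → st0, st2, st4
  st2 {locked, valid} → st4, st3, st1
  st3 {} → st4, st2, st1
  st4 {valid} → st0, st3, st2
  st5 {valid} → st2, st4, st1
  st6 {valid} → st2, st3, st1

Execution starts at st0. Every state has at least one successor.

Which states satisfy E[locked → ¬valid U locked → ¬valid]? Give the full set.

{st0, st1, st3, st4, st5, st6}

States satisfying locked → ¬valid: {st0, st1, st3, st4, st5, st6}.
States satisfying E[locked → ¬valid U locked → ¬valid]: {st0, st1, st3, st4, st5, st6}.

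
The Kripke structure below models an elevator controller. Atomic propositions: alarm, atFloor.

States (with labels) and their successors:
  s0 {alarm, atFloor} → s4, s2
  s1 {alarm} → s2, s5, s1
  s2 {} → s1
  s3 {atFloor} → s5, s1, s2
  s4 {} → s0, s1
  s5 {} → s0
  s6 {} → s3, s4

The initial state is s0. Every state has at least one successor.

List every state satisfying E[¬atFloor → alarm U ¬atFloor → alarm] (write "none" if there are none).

{s0, s1, s3}

States satisfying ¬atFloor → alarm: {s0, s1, s3}.
States satisfying E[¬atFloor → alarm U ¬atFloor → alarm]: {s0, s1, s3}.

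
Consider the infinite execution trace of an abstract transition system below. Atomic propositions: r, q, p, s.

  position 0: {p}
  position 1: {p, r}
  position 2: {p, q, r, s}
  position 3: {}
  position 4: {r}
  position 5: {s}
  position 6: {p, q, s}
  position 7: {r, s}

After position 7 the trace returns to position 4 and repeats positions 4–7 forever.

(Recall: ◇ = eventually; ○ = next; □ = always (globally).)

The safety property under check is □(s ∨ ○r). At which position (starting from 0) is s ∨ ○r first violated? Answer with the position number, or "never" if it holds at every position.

4

Check s ∨ ○r at each position in order: 0 ✓, 1 ✓, 2 ✓, 3 ✓.
At position 4 the labels are {r} and the next position 5 has {s}, so s ∨ ○r is false there. This is the first violation.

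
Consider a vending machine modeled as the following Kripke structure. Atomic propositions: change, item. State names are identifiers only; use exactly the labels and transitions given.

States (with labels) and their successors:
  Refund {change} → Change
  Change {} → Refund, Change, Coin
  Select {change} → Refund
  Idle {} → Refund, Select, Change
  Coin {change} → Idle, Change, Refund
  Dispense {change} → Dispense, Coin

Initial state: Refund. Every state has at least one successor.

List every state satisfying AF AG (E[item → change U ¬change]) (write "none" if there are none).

States satisfying AG (E[item → change U ¬change]): {Refund, Change, Select, Idle, Coin, Dispense}.
States satisfying AF AG (E[item → change U ¬change]): {Refund, Change, Select, Idle, Coin, Dispense}.

{Refund, Change, Select, Idle, Coin, Dispense}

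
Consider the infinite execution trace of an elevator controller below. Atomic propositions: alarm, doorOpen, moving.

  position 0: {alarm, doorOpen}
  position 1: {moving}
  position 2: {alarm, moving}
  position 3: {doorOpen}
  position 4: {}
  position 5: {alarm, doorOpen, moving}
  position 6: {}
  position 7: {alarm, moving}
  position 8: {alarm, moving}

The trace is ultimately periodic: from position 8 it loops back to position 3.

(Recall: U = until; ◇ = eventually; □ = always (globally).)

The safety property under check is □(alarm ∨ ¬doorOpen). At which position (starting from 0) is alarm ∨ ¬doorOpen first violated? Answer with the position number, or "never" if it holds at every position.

Check alarm ∨ ¬doorOpen at each position in order: 0 ✓, 1 ✓, 2 ✓.
At position 3 the labels are {doorOpen}, so alarm ∨ ¬doorOpen is false there. This is the first violation.

3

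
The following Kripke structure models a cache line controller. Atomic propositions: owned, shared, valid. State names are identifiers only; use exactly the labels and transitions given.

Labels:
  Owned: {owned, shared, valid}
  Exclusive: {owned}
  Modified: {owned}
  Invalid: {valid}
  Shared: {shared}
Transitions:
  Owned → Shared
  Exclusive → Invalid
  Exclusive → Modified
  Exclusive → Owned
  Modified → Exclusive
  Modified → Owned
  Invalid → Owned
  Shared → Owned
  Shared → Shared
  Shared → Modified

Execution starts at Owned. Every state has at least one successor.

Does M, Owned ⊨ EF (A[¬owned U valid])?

States satisfying A[¬owned U valid]: {Owned, Invalid}.
States satisfying EF (A[¬owned U valid]): {Owned, Exclusive, Modified, Invalid, Shared}.
Some path from Owned reaches a state where A[¬owned U valid] holds.
Owned ∈ Sat(EF (A[¬owned U valid])).

Satisfied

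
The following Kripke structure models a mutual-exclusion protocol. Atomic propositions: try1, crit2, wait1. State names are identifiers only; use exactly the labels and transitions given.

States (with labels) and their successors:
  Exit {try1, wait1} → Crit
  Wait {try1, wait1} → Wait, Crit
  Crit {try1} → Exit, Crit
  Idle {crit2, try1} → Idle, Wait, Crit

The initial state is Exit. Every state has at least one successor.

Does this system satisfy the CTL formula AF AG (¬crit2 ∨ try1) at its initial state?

Satisfied

States satisfying AG (¬crit2 ∨ try1): {Exit, Wait, Crit, Idle}.
States satisfying AF AG (¬crit2 ∨ try1): {Exit, Wait, Crit, Idle}.
Exit ∈ Sat(AF AG (¬crit2 ∨ try1)).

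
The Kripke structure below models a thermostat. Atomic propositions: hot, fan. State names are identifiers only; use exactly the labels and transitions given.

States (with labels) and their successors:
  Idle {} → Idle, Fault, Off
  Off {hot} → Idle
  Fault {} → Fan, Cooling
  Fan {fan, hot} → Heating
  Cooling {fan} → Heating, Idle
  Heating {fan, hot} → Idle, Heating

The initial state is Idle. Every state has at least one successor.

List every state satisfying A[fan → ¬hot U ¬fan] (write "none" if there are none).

{Idle, Off, Fault}

States satisfying fan → ¬hot: {Idle, Off, Fault, Cooling}.
States satisfying ¬fan: {Idle, Off, Fault}.
States satisfying A[fan → ¬hot U ¬fan]: {Idle, Off, Fault}.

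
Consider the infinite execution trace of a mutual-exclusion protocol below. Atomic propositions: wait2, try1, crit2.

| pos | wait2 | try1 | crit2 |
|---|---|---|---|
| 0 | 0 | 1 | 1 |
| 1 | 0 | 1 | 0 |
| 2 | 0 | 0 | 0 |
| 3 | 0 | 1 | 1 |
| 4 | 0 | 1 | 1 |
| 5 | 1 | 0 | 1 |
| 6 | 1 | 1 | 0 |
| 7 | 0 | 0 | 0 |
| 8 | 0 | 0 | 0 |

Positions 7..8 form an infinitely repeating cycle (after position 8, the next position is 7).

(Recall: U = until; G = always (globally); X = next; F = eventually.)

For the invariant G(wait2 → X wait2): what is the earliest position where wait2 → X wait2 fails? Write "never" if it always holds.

Check wait2 → X wait2 at each position in order: 0 ✓, 1 ✓, 2 ✓, 3 ✓, 4 ✓, 5 ✓.
At position 6 the labels are {try1, wait2} and the next position 7 has {}, so wait2 → X wait2 is false there. This is the first violation.

6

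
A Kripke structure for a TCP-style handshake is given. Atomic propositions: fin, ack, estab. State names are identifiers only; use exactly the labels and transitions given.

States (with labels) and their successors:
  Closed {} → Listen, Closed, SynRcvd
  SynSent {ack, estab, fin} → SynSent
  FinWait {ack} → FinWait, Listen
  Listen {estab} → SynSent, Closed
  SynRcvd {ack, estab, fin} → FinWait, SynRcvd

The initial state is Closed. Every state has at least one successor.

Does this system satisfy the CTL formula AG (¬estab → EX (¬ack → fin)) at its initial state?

States satisfying ¬estab → EX (¬ack → fin): {Closed, SynSent, FinWait, Listen, SynRcvd}.
States satisfying AG (¬estab → EX (¬ack → fin)): {Closed, SynSent, FinWait, Listen, SynRcvd}.
Every state reachable from Closed satisfies ¬estab → EX (¬ack → fin).
Closed ∈ Sat(AG (¬estab → EX (¬ack → fin))).

Holds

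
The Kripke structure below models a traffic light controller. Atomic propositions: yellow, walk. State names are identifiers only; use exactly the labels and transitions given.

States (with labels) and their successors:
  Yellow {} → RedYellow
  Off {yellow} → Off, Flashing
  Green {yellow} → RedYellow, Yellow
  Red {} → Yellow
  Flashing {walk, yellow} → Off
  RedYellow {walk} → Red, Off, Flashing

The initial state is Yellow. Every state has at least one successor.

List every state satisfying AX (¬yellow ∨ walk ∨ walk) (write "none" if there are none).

States satisfying ¬yellow ∨ walk ∨ walk: {Yellow, Red, Flashing, RedYellow}.
States satisfying AX (¬yellow ∨ walk ∨ walk): {Yellow, Green, Red}.

{Yellow, Green, Red}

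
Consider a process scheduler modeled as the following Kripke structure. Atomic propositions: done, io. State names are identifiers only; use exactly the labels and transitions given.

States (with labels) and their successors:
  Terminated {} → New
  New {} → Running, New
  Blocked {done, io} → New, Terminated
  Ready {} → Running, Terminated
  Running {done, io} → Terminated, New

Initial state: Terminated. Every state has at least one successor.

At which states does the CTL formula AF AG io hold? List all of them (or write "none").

States satisfying AG io: ∅.
States satisfying AF AG io: ∅.

none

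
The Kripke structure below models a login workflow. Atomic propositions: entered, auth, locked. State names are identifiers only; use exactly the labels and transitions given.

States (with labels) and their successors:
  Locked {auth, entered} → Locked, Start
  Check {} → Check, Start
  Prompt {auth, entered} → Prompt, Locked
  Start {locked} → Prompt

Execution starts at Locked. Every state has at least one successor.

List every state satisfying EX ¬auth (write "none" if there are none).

States satisfying ¬auth: {Check, Start}.
States satisfying EX ¬auth: {Locked, Check}.

{Locked, Check}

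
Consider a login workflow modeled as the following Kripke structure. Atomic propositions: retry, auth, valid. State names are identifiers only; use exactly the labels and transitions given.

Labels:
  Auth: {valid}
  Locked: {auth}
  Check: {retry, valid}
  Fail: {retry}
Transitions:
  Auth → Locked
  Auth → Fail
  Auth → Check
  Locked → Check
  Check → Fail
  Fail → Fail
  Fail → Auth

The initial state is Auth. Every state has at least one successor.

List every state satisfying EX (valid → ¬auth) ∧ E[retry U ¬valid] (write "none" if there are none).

{Locked, Check, Fail}

States satisfying valid → ¬auth: {Auth, Locked, Check, Fail}.
States satisfying EX (valid → ¬auth): {Auth, Locked, Check, Fail}.
States satisfying retry: {Check, Fail}.
States satisfying ¬valid: {Locked, Fail}.
States satisfying E[retry U ¬valid]: {Locked, Check, Fail}.
States satisfying EX (valid → ¬auth) ∧ E[retry U ¬valid]: {Locked, Check, Fail}.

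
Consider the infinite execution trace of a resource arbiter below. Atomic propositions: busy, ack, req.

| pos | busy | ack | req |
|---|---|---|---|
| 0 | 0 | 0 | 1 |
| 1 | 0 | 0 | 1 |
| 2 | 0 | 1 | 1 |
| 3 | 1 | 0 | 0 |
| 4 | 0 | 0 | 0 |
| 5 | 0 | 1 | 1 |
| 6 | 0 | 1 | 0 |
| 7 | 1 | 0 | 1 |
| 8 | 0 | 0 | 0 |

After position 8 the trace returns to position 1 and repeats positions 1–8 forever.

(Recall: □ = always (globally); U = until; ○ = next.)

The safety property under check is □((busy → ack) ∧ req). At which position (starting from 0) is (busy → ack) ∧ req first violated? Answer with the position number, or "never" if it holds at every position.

3

Check (busy → ack) ∧ req at each position in order: 0 ✓, 1 ✓, 2 ✓.
At position 3 the labels are {busy}, so (busy → ack) ∧ req is false there. This is the first violation.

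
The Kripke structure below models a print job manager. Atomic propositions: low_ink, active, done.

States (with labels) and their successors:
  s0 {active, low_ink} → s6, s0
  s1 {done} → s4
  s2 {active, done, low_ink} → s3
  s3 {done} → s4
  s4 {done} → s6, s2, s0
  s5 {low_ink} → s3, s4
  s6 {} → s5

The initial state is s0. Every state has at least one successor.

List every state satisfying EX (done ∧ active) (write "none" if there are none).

{s4}

States satisfying done ∧ active: {s2}.
States satisfying EX (done ∧ active): {s4}.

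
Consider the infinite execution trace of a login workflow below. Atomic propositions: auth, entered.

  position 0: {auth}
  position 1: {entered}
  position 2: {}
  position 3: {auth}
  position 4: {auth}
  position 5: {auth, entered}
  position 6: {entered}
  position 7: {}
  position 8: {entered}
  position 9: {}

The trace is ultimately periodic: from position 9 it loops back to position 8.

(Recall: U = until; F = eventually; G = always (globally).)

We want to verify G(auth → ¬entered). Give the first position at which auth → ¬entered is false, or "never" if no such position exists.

5

Check auth → ¬entered at each position in order: 0 ✓, 1 ✓, 2 ✓, 3 ✓, 4 ✓.
At position 5 the labels are {auth, entered}, so auth → ¬entered is false there. This is the first violation.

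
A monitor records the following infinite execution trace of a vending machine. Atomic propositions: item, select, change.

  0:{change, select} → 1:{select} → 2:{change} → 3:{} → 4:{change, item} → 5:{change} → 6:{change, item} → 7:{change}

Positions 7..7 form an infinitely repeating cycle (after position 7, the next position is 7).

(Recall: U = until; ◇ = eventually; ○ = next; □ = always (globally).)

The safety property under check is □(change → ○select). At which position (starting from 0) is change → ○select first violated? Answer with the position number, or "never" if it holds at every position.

2

Check change → ○select at each position in order: 0 ✓, 1 ✓.
At position 2 the labels are {change} and the next position 3 has {}, so change → ○select is false there. This is the first violation.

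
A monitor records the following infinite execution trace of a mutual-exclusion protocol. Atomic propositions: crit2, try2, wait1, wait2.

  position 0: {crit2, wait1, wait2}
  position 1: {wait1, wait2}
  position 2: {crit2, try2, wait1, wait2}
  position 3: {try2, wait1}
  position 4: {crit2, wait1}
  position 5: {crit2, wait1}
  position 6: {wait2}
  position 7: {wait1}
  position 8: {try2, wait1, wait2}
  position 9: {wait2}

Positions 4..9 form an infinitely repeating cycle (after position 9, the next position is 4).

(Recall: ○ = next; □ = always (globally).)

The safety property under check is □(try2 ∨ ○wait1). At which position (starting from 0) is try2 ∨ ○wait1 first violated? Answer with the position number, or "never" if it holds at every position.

5

Check try2 ∨ ○wait1 at each position in order: 0 ✓, 1 ✓, 2 ✓, 3 ✓, 4 ✓.
At position 5 the labels are {crit2, wait1} and the next position 6 has {wait2}, so try2 ∨ ○wait1 is false there. This is the first violation.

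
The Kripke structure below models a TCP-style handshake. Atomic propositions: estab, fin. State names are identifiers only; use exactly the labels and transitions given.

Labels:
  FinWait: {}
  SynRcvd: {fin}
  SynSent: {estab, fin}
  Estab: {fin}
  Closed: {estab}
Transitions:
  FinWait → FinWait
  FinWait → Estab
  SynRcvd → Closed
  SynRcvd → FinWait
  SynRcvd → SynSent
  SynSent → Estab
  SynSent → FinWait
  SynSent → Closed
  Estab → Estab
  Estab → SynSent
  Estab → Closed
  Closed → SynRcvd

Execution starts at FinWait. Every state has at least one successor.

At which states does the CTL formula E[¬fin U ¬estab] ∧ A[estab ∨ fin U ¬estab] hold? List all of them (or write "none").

States satisfying ¬fin: {FinWait, Closed}.
States satisfying ¬estab: {FinWait, SynRcvd, Estab}.
States satisfying E[¬fin U ¬estab]: {FinWait, SynRcvd, Estab, Closed}.
States satisfying estab ∨ fin: {SynRcvd, SynSent, Estab, Closed}.
States satisfying A[estab ∨ fin U ¬estab]: {FinWait, SynRcvd, SynSent, Estab, Closed}.
States satisfying E[¬fin U ¬estab] ∧ A[estab ∨ fin U ¬estab]: {FinWait, SynRcvd, Estab, Closed}.

{FinWait, SynRcvd, Estab, Closed}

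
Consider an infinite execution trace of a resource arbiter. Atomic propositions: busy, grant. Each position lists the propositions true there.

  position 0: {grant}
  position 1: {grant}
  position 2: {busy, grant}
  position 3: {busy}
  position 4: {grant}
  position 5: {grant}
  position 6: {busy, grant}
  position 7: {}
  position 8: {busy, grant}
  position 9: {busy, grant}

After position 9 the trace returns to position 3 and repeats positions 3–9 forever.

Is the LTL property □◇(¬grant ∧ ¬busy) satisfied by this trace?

Holds

◇(¬grant ∧ ¬busy) holds at every position 0..9, and those are all positions ever visited, so □◇(¬grant ∧ ¬busy) holds.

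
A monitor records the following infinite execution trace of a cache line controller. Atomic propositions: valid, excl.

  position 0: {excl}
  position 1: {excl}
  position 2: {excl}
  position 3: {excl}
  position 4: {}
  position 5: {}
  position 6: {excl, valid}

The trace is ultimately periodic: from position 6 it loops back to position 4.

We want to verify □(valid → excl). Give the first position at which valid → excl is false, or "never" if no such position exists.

valid → excl holds at every position 0..6, and those are all the positions the trace ever visits, so the invariant □(valid → excl) is never violated.

never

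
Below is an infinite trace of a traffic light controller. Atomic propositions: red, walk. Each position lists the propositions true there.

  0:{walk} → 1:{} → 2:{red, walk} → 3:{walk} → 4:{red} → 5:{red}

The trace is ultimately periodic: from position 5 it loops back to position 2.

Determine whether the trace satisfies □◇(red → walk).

◇(red → walk) holds at every position 0..5, and those are all positions ever visited, so □◇(red → walk) holds.

Yes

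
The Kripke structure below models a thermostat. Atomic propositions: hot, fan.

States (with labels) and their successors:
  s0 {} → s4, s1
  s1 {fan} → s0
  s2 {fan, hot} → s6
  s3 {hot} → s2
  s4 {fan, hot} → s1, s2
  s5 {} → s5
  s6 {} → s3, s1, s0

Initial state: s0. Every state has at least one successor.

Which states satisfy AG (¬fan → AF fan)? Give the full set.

{s0, s1, s2, s3, s4, s6}

States satisfying ¬fan → AF fan: {s0, s1, s2, s3, s4, s6}.
States satisfying AG (¬fan → AF fan): {s0, s1, s2, s3, s4, s6}.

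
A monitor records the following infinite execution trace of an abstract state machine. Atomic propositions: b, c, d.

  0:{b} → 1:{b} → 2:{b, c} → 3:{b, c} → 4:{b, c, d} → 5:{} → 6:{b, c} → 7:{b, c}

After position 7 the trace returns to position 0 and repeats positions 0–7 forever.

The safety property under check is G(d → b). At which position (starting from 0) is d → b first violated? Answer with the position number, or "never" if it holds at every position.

never

d → b holds at every position 0..7, and those are all the positions the trace ever visits, so the invariant G(d → b) is never violated.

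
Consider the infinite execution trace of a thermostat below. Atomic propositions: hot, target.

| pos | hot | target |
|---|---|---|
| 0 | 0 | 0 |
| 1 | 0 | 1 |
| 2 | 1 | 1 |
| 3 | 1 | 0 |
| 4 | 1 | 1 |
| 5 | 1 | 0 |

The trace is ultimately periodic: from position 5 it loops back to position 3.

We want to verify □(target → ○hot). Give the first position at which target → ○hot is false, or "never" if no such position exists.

target → ○hot holds at every position 0..5, and those are all the positions the trace ever visits, so the invariant □(target → ○hot) is never violated.

never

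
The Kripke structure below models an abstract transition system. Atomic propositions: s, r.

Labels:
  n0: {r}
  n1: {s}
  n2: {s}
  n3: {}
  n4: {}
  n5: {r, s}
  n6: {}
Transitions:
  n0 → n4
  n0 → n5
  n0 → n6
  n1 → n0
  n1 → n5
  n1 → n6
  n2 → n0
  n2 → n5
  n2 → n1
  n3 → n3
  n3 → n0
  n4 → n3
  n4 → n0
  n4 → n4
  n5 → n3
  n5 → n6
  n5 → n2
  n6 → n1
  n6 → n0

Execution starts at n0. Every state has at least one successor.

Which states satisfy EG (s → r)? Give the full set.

States satisfying s → r: {n0, n3, n4, n5, n6}.
States satisfying EG (s → r): {n0, n3, n4, n5, n6}.

{n0, n3, n4, n5, n6}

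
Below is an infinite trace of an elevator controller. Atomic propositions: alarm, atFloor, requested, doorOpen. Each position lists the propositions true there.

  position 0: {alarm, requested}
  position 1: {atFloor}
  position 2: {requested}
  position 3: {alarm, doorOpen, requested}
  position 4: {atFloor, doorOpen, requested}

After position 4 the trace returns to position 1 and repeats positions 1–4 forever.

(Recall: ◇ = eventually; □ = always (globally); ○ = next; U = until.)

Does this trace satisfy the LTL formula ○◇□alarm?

The position after 0 is 1; ◇□alarm is false there.

Does not hold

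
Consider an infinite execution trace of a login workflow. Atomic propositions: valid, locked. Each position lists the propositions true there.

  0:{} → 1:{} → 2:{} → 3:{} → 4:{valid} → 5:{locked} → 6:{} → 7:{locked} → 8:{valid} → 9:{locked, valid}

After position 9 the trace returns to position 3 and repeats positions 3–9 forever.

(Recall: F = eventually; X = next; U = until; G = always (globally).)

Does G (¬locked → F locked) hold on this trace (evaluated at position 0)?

Satisfied

¬locked → F locked holds at every position 0..9, and those are all positions ever visited, so G (¬locked → F locked) holds.
Positions where ¬locked holds: 0, 1, 2, 3, 4, 6, 8.
Check F locked at each: 0→ok, 1→ok, 2→ok, 3→ok, 4→ok, 6→ok, 8→ok.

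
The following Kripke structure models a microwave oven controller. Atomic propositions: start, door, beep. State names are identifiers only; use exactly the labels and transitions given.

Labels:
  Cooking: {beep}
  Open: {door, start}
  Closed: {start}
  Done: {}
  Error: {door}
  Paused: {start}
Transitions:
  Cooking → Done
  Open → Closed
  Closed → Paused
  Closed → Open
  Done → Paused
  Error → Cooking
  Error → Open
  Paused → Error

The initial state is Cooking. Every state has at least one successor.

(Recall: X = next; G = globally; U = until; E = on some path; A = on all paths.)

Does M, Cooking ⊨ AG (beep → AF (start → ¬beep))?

States satisfying beep → AF (start → ¬beep): {Cooking, Open, Closed, Done, Error, Paused}.
States satisfying AG (beep → AF (start → ¬beep)): {Cooking, Open, Closed, Done, Error, Paused}.
Every state reachable from Cooking satisfies beep → AF (start → ¬beep).
Cooking ∈ Sat(AG (beep → AF (start → ¬beep))).

Satisfied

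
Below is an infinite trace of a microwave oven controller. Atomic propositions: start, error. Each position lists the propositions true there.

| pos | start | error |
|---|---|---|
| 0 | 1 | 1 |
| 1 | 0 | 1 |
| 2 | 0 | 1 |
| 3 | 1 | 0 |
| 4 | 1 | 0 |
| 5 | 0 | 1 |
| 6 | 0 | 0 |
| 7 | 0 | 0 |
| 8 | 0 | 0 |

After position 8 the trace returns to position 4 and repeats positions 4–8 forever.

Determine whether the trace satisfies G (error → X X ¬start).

error → X X ¬start must hold at every position from 0 onward. It fails at position 1, so G (error → X X ¬start) is false.
Positions where error holds: 0, 1, 2, 5.
Check X X ¬start at each: 0→ok, 1→fails, 2→fails, 5→ok.

Does not hold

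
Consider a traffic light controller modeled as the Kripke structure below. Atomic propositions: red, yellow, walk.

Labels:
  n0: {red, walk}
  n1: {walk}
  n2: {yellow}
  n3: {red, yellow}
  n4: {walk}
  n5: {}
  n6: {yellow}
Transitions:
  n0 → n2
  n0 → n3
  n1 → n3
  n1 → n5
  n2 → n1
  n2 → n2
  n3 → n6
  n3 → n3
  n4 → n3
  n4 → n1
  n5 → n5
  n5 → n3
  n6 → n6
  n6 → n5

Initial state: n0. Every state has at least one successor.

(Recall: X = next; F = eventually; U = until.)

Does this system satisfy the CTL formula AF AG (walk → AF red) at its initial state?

Violated

States satisfying AG (walk → AF red): {n3, n5, n6}.
States satisfying AF AG (walk → AF red): {n1, n3, n4, n5, n6}.
There is a path from n0 along which AG (walk → AF red) never holds.
n0 ∉ Sat(AF AG (walk → AF red)).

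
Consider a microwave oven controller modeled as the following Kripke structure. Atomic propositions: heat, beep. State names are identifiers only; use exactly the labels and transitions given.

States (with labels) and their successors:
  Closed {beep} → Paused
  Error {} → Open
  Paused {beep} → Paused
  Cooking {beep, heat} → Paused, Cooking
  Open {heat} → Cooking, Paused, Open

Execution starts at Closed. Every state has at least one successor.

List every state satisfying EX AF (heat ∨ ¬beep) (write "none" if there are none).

{Error, Cooking, Open}

States satisfying AF (heat ∨ ¬beep): {Error, Cooking, Open}.
States satisfying EX AF (heat ∨ ¬beep): {Error, Cooking, Open}.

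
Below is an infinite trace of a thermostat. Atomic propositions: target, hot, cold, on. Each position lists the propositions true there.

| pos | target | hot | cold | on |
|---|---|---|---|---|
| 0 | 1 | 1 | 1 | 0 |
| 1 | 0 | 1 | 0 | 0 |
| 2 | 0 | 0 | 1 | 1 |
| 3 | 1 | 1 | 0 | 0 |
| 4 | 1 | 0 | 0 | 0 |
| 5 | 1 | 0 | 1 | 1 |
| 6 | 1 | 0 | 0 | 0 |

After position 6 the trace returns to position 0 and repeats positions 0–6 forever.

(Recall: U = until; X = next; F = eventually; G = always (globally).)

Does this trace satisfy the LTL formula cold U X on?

Yes

Walking from position 0: X on first holds at position 1, and cold holds at every earlier position along the way, so cold U X on holds.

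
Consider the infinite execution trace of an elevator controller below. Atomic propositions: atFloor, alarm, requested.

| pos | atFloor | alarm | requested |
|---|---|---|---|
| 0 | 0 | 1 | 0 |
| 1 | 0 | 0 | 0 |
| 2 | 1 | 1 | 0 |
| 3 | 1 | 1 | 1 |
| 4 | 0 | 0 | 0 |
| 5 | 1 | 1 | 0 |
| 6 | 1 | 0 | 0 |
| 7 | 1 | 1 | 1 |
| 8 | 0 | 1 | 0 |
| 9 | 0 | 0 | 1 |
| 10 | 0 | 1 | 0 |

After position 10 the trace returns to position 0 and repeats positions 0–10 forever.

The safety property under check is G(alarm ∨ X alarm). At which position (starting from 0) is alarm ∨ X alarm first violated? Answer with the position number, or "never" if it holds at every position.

alarm ∨ X alarm holds at every position 0..10, and those are all the positions the trace ever visits, so the invariant G(alarm ∨ X alarm) is never violated.

never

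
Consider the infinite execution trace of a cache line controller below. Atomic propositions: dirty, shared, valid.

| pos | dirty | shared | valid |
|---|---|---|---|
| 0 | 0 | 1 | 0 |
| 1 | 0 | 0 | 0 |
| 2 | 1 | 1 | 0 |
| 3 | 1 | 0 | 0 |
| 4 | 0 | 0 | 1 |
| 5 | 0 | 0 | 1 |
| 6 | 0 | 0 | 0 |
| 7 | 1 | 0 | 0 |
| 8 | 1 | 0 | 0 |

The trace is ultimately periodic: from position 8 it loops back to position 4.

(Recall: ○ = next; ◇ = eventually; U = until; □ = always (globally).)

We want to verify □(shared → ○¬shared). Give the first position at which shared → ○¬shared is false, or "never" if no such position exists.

shared → ○¬shared holds at every position 0..8, and those are all the positions the trace ever visits, so the invariant □(shared → ○¬shared) is never violated.

never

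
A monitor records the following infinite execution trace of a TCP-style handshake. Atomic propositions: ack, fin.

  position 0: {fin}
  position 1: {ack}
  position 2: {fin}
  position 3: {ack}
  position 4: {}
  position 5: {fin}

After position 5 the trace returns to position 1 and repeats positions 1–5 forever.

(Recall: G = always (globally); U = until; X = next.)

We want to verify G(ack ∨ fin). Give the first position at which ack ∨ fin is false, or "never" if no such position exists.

Check ack ∨ fin at each position in order: 0 ✓, 1 ✓, 2 ✓, 3 ✓.
At position 4 the labels are {}, so ack ∨ fin is false there. This is the first violation.

4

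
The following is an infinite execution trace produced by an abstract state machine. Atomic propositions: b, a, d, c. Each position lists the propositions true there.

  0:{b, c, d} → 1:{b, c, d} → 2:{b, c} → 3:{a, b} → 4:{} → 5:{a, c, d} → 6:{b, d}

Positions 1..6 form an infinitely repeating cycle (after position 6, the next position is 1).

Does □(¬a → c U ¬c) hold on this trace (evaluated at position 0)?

¬a → c U ¬c holds at every position 0..6, and those are all positions ever visited, so □(¬a → c U ¬c) holds.
Positions where ¬a holds: 0, 1, 2, 4, 6.
Check c U ¬c at each: 0→ok, 1→ok, 2→ok, 4→ok, 6→ok.

Satisfied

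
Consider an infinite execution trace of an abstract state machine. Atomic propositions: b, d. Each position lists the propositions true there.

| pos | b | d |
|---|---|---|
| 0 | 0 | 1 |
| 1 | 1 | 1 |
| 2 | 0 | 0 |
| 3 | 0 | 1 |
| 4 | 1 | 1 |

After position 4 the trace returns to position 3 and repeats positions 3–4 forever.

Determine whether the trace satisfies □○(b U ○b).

○(b U ○b) must hold at every position from 0 onward. It fails at position 0, so □○(b U ○b) is false.

Violated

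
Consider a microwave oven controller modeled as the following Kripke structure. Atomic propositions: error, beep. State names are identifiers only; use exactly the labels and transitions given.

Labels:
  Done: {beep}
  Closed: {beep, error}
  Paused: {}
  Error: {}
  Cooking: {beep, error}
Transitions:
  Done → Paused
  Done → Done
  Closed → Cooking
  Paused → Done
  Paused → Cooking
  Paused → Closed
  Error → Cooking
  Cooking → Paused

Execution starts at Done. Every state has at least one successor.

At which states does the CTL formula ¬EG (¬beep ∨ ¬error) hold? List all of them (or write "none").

States satisfying ¬beep ∨ ¬error: {Done, Paused, Error}.
States satisfying EG (¬beep ∨ ¬error): {Done, Paused}.
States satisfying ¬EG (¬beep ∨ ¬error): {Closed, Error, Cooking}.

{Closed, Error, Cooking}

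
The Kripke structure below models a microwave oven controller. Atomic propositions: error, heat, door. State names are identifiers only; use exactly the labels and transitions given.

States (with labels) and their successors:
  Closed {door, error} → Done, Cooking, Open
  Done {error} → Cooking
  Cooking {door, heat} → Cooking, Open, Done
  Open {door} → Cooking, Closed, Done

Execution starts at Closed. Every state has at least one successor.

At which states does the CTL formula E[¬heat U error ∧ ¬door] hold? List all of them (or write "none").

States satisfying ¬heat: {Closed, Done, Open}.
States satisfying error ∧ ¬door: {Done}.
States satisfying E[¬heat U error ∧ ¬door]: {Closed, Done, Open}.

{Closed, Done, Open}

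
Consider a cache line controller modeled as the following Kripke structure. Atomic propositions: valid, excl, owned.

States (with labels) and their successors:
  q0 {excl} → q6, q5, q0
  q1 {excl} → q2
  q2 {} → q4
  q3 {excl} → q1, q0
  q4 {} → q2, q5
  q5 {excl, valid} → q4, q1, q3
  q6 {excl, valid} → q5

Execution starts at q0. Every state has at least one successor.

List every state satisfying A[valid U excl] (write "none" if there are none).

{q0, q1, q3, q5, q6}

States satisfying valid: {q5, q6}.
States satisfying excl: {q0, q1, q3, q5, q6}.
States satisfying A[valid U excl]: {q0, q1, q3, q5, q6}.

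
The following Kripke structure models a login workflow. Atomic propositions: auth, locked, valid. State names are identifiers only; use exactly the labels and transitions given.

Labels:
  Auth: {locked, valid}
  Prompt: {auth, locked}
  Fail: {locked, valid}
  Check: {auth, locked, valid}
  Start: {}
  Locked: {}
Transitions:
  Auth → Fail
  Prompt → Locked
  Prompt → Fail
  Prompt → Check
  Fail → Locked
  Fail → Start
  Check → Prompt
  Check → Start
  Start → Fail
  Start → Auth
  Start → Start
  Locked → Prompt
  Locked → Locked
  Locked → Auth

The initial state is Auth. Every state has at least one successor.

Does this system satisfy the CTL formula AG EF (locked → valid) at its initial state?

States satisfying EF (locked → valid): {Auth, Prompt, Fail, Check, Start, Locked}.
States satisfying AG EF (locked → valid): {Auth, Prompt, Fail, Check, Start, Locked}.
Every state reachable from Auth satisfies EF (locked → valid).
Auth ∈ Sat(AG EF (locked → valid)).

Holds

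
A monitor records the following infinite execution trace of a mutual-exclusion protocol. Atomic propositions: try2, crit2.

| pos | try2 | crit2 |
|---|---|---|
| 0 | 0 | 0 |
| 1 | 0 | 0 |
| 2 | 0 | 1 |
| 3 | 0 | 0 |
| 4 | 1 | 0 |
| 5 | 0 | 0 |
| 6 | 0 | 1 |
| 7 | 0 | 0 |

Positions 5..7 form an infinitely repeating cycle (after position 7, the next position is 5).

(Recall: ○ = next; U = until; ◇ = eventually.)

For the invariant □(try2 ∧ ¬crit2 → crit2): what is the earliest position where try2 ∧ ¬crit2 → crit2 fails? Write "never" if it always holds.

4

Check try2 ∧ ¬crit2 → crit2 at each position in order: 0 ✓, 1 ✓, 2 ✓, 3 ✓.
At position 4 the labels are {try2}, so try2 ∧ ¬crit2 → crit2 is false there. This is the first violation.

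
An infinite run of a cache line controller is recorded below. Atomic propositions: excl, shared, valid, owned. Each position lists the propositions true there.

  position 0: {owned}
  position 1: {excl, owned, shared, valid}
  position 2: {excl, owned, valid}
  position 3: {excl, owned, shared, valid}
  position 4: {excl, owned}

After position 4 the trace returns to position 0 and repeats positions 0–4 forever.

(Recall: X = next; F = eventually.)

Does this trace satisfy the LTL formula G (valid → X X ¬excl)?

Violated

valid → X X ¬excl must hold at every position from 0 onward. It fails at position 1, so G (valid → X X ¬excl) is false.
Positions where valid holds: 1, 2, 3.
Check X X ¬excl at each: 1→fails, 2→fails, 3→ok.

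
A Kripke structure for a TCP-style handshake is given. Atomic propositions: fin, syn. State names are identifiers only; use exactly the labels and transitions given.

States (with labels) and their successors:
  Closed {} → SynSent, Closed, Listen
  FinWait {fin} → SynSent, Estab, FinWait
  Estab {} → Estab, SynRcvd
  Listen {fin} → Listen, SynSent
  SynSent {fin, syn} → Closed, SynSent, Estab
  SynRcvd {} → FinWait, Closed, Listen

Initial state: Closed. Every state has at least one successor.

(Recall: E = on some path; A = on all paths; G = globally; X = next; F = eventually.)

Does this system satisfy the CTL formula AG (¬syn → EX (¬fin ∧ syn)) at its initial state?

No

States satisfying ¬syn → EX (¬fin ∧ syn): {SynSent}.
States satisfying AG (¬syn → EX (¬fin ∧ syn)): ∅.
Closed is reachable from Closed and violates ¬syn → EX (¬fin ∧ syn), so AG fails at Closed.
Closed ∉ Sat(AG (¬syn → EX (¬fin ∧ syn))).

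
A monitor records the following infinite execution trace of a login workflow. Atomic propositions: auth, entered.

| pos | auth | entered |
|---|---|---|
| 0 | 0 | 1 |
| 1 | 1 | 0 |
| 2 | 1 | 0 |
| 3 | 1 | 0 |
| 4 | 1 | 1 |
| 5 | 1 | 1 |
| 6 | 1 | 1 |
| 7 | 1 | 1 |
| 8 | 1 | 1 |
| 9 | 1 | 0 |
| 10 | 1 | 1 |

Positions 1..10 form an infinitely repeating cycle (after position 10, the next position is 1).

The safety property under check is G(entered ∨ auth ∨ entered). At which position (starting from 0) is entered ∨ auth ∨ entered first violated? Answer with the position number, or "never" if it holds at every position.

entered ∨ auth ∨ entered holds at every position 0..10, and those are all the positions the trace ever visits, so the invariant G(entered ∨ auth ∨ entered) is never violated.

never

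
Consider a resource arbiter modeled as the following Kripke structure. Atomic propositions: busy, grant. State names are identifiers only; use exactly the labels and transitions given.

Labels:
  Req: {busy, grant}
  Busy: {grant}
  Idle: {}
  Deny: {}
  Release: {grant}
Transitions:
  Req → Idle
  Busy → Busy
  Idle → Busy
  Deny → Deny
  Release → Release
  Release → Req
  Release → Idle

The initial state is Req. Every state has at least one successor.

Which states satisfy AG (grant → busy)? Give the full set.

States satisfying grant → busy: {Req, Idle, Deny}.
States satisfying AG (grant → busy): {Deny}.

{Deny}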